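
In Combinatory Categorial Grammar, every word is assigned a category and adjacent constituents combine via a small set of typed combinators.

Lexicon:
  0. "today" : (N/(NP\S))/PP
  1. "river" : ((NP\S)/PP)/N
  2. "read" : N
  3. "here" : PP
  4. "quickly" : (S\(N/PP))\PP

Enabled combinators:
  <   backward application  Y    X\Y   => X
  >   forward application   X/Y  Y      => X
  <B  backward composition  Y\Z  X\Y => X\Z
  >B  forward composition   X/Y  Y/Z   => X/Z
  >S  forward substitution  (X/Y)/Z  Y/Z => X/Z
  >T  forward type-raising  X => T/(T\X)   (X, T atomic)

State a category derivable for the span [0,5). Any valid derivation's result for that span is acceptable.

[0,5] S   <
  [0,3] N/PP   >S
    [0,1] "today" : (N/(NP\S))/PP
    [1,3] (NP\S)/PP   >
      [1,2] "river" : ((NP\S)/PP)/N
      [2,3] "read" : N
  [3,5] S\(N/PP)   <
    [3,4] "here" : PP
    [4,5] "quickly" : (S\(N/PP))\PP

S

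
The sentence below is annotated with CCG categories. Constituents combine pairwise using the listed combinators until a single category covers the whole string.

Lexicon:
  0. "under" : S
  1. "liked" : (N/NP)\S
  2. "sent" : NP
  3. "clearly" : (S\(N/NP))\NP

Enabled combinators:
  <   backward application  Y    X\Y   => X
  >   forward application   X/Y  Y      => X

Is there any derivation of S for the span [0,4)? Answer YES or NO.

YES

[0,4] S   <
  [0,2] N/NP   <
    [0,1] "under" : S
    [1,2] "liked" : (N/NP)\S
  [2,4] S\(N/NP)   <
    [2,3] "sent" : NP
    [3,4] "clearly" : (S\(N/NP))\NP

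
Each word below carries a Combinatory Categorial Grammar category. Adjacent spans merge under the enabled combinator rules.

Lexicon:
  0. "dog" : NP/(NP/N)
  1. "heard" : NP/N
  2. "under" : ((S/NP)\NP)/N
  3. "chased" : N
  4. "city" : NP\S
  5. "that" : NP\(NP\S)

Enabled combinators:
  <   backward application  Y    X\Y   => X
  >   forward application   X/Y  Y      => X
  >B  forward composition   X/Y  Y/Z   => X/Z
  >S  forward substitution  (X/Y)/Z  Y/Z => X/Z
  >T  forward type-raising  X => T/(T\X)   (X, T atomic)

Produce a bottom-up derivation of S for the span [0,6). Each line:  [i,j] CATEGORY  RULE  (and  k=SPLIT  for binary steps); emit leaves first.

[0,1] NP/(NP/N)  lex  "dog"
[1,2] NP/N  lex  "heard"
[0,2] NP  >  k=1
[2,3] ((S/NP)\NP)/N  lex  "under"
[3,4] N  lex  "chased"
[2,4] (S/NP)\NP  >  k=3
[0,4] S/NP  <  k=2
[4,5] NP\S  lex  "city"
[5,6] NP\(NP\S)  lex  "that"
[4,6] NP  <  k=5
[0,6] S  >  k=4

[0,6] S   >
  [0,4] S/NP   <
    [0,2] NP   >
      [0,1] "dog" : NP/(NP/N)
      [1,2] "heard" : NP/N
    [2,4] (S/NP)\NP   >
      [2,3] "under" : ((S/NP)\NP)/N
      [3,4] "chased" : N
  [4,6] NP   <
    [4,5] "city" : NP\S
    [5,6] "that" : NP\(NP\S)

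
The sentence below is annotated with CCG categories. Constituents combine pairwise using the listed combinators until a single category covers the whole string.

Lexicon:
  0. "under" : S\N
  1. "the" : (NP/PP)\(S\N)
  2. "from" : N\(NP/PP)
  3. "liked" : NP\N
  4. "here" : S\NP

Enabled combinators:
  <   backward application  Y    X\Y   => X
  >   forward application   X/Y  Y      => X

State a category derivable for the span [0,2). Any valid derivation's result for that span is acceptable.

[0,5] S   <
  [0,4] NP   <
    [0,3] N   <
      [0,2] NP/PP   <
        [0,1] "under" : S\N
        [1,2] "the" : (NP/PP)\(S\N)
      [2,3] "from" : N\(NP/PP)
    [3,4] "liked" : NP\N
  [4,5] "here" : S\NP

NP/PP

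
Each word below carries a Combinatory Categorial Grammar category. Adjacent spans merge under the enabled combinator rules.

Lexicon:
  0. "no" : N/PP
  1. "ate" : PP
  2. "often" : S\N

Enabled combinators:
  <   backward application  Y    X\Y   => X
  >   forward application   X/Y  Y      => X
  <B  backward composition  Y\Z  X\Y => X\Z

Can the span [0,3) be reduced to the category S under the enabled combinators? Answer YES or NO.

YES

[0,3] S   <
  [0,2] N   >
    [0,1] "no" : N/PP
    [1,2] "ate" : PP
  [2,3] "often" : S\N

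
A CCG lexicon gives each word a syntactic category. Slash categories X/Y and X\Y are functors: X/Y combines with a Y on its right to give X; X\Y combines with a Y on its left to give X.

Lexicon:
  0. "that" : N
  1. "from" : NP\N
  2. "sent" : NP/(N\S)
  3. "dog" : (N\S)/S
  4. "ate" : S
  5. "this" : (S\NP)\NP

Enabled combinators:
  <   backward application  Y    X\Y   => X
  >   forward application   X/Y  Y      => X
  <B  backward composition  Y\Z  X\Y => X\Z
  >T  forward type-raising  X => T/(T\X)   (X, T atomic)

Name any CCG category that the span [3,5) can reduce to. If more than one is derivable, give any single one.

[0,6] S   <
  [0,2] NP   >
    [0,1] NP/(NP\N)   >T
      [0,1] "that" : N
    [1,2] "from" : NP\N
  [2,6] S\NP   <
    [2,5] NP   >
      [2,3] "sent" : NP/(N\S)
      [3,5] N\S   >
        [3,4] "dog" : (N\S)/S
        [4,5] "ate" : S
    [5,6] "this" : (S\NP)\NP

N\S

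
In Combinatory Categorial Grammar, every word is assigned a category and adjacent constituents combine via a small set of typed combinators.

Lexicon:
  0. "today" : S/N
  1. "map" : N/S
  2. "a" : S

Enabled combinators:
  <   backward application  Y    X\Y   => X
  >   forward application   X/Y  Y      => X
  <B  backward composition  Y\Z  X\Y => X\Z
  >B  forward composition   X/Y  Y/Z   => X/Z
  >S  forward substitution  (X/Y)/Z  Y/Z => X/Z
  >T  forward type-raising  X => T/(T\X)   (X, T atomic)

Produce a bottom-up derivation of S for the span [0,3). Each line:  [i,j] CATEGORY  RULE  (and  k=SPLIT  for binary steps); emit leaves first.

[0,1] S/N  lex  "today"
[1,2] N/S  lex  "map"
[2,3] S  lex  "a"
[1,3] N  >  k=2
[0,3] S  >  k=1

[0,3] S   >
  [0,1] "today" : S/N
  [1,3] N   >
    [1,2] "map" : N/S
    [2,3] "a" : S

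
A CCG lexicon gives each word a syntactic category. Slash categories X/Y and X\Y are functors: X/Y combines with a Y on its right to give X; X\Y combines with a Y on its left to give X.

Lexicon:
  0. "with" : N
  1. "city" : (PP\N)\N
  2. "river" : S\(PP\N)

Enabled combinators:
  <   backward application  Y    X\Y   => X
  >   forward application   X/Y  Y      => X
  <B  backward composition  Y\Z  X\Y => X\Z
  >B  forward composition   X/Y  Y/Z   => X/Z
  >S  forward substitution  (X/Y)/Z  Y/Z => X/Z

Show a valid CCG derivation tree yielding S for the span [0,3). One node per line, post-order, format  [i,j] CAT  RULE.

[0,3] S   <
  [0,1] "with" : N
  [1,3] S\N   <B
    [1,2] "city" : (PP\N)\N
    [2,3] "river" : S\(PP\N)

[0,1] N  lex  "with"
[1,2] (PP\N)\N  lex  "city"
[2,3] S\(PP\N)  lex  "river"
[1,3] S\N  <B  k=2
[0,3] S  <  k=1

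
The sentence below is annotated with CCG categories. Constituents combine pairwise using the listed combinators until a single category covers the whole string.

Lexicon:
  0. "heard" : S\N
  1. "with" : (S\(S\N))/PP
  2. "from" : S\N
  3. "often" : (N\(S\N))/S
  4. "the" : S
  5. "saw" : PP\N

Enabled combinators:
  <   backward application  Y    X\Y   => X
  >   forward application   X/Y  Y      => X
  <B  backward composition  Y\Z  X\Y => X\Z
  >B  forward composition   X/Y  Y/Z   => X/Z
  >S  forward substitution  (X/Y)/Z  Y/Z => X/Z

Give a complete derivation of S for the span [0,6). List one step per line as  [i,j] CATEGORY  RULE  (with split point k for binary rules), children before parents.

[0,6] S   <
  [0,1] "heard" : S\N
  [1,6] S\(S\N)   >
    [1,2] "with" : (S\(S\N))/PP
    [2,6] PP   <
      [2,5] N   <
        [2,3] "from" : S\N
        [3,5] N\(S\N)   >
          [3,4] "often" : (N\(S\N))/S
          [4,5] "the" : S
      [5,6] "saw" : PP\N

[0,1] S\N  lex  "heard"
[1,2] (S\(S\N))/PP  lex  "with"
[2,3] S\N  lex  "from"
[3,4] (N\(S\N))/S  lex  "often"
[4,5] S  lex  "the"
[3,5] N\(S\N)  >  k=4
[2,5] N  <  k=3
[5,6] PP\N  lex  "saw"
[2,6] PP  <  k=5
[1,6] S\(S\N)  >  k=2
[0,6] S  <  k=1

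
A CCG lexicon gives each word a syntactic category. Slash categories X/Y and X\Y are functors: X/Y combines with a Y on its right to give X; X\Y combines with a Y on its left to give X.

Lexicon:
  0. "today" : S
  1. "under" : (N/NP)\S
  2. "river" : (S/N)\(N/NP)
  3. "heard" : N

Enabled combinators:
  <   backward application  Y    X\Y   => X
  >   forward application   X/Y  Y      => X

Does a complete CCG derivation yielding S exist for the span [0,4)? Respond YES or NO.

YES

[0,4] S   >
  [0,3] S/N   <
    [0,2] N/NP   <
      [0,1] "today" : S
      [1,2] "under" : (N/NP)\S
    [2,3] "river" : (S/N)\(N/NP)
  [3,4] "heard" : N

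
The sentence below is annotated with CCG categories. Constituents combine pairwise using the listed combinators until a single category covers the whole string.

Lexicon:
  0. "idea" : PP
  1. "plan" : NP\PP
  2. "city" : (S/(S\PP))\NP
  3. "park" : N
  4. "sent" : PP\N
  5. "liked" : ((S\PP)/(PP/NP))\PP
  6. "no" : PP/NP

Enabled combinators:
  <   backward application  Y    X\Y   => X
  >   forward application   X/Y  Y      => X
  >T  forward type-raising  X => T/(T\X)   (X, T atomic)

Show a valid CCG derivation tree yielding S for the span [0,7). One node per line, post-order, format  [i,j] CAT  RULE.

[0,1] PP  lex  "idea"
[1,2] NP\PP  lex  "plan"
[0,2] NP  <  k=1
[2,3] (S/(S\PP))\NP  lex  "city"
[0,3] S/(S\PP)  <  k=2
[3,4] N  lex  "park"
[4,5] PP\N  lex  "sent"
[3,5] PP  <  k=4
[5,6] ((S\PP)/(PP/NP))\PP  lex  "liked"
[3,6] (S\PP)/(PP/NP)  <  k=5
[6,7] PP/NP  lex  "no"
[3,7] S\PP  >  k=6
[0,7] S  >  k=3

[0,7] S   >
  [0,3] S/(S\PP)   <
    [0,2] NP   <
      [0,1] "idea" : PP
      [1,2] "plan" : NP\PP
    [2,3] "city" : (S/(S\PP))\NP
  [3,7] S\PP   >
    [3,6] (S\PP)/(PP/NP)   <
      [3,5] PP   <
        [3,4] "park" : N
        [4,5] "sent" : PP\N
      [5,6] "liked" : ((S\PP)/(PP/NP))\PP
    [6,7] "no" : PP/NP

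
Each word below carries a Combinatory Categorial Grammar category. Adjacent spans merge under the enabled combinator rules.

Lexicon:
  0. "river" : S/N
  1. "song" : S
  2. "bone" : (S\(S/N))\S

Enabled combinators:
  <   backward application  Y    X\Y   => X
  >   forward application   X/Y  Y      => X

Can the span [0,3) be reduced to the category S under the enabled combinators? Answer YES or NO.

[0,3] S   <
  [0,1] "river" : S/N
  [1,3] S\(S/N)   <
    [1,2] "song" : S
    [2,3] "bone" : (S\(S/N))\S

YES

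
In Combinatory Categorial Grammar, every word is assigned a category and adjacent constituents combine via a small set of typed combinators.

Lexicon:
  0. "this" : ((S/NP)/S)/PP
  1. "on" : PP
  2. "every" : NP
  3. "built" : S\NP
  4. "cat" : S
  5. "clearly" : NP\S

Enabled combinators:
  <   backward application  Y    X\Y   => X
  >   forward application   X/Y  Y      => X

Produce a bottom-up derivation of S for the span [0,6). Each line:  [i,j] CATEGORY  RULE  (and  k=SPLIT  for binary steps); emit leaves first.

[0,6] S   >
  [0,4] S/NP   >
    [0,2] (S/NP)/S   >
      [0,1] "this" : ((S/NP)/S)/PP
      [1,2] "on" : PP
    [2,4] S   <
      [2,3] "every" : NP
      [3,4] "built" : S\NP
  [4,6] NP   <
    [4,5] "cat" : S
    [5,6] "clearly" : NP\S

[0,1] ((S/NP)/S)/PP  lex  "this"
[1,2] PP  lex  "on"
[0,2] (S/NP)/S  >  k=1
[2,3] NP  lex  "every"
[3,4] S\NP  lex  "built"
[2,4] S  <  k=3
[0,4] S/NP  >  k=2
[4,5] S  lex  "cat"
[5,6] NP\S  lex  "clearly"
[4,6] NP  <  k=5
[0,6] S  >  k=4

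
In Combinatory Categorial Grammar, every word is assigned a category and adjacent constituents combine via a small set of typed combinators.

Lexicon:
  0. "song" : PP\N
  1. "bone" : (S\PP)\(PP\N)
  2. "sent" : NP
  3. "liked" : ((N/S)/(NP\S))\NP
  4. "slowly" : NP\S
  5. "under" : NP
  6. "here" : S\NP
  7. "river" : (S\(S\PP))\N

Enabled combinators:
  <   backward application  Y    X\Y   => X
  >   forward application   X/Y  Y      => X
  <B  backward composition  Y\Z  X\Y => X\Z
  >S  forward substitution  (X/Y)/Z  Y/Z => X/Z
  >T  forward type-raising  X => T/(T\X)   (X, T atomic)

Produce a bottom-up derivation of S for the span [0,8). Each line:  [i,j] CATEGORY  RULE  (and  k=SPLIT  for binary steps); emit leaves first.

[0,8] S   <
  [0,2] S\PP   <
    [0,1] "song" : PP\N
    [1,2] "bone" : (S\PP)\(PP\N)
  [2,8] S\(S\PP)   <
    [2,7] N   >
      [2,5] N/S   >
        [2,4] (N/S)/(NP\S)   <
          [2,3] "sent" : NP
          [3,4] "liked" : ((N/S)/(NP\S))\NP
        [4,5] "slowly" : NP\S
      [5,7] S   >
        [5,6] S/(S\NP)   >T
          [5,6] "under" : NP
        [6,7] "here" : S\NP
    [7,8] "river" : (S\(S\PP))\N

[0,1] PP\N  lex  "song"
[1,2] (S\PP)\(PP\N)  lex  "bone"
[0,2] S\PP  <  k=1
[2,3] NP  lex  "sent"
[3,4] ((N/S)/(NP\S))\NP  lex  "liked"
[2,4] (N/S)/(NP\S)  <  k=3
[4,5] NP\S  lex  "slowly"
[2,5] N/S  >  k=4
[5,6] NP  lex  "under"
[5,6] S/(S\NP)  >T
[6,7] S\NP  lex  "here"
[5,7] S  >  k=6
[2,7] N  >  k=5
[7,8] (S\(S\PP))\N  lex  "river"
[2,8] S\(S\PP)  <  k=7
[0,8] S  <  k=2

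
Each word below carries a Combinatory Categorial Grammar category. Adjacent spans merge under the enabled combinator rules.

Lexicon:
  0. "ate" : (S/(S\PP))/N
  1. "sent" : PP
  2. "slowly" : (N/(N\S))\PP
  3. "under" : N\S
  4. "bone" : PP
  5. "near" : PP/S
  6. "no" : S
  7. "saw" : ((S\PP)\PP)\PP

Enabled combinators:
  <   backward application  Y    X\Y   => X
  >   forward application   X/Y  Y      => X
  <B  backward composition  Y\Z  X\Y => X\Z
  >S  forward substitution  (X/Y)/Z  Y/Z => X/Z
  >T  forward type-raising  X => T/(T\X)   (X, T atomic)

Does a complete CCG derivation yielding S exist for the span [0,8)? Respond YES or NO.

[0,8] S   >
  [0,4] S/(S\PP)   >
    [0,1] "ate" : (S/(S\PP))/N
    [1,4] N   >
      [1,3] N/(N\S)   <
        [1,2] "sent" : PP
        [2,3] "slowly" : (N/(N\S))\PP
      [3,4] "under" : N\S
  [4,8] S\PP   <
    [4,5] "bone" : PP
    [5,8] (S\PP)\PP   <
      [5,7] PP   >
        [5,6] "near" : PP/S
        [6,7] "no" : S
      [7,8] "saw" : ((S\PP)\PP)\PP

YES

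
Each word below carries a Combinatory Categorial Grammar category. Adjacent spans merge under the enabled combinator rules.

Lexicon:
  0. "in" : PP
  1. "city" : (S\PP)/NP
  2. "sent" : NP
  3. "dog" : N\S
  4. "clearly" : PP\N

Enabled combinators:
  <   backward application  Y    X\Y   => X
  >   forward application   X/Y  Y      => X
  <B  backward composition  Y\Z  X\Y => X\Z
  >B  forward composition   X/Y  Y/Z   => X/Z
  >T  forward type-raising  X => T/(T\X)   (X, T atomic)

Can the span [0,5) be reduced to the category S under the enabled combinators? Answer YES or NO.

PP (S\PP)/NP NP N\S PP\N
CKY chart[0,5] = {N/(N\PP), NP/(NP\PP), PP, PP/(PP\PP), S/(S\PP)}; S ∉ chart

NO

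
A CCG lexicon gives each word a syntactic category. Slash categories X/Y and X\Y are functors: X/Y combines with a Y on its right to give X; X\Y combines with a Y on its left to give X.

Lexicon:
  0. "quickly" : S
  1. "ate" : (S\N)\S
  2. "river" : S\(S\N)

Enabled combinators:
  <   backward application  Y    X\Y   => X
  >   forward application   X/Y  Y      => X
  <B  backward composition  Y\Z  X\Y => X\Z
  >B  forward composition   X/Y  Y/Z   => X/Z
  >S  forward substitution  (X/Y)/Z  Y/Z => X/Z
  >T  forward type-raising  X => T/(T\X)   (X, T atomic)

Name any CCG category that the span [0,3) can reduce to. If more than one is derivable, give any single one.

S

[0,3] S   <
  [0,2] S\N   <
    [0,1] "quickly" : S
    [1,2] "ate" : (S\N)\S
  [2,3] "river" : S\(S\N)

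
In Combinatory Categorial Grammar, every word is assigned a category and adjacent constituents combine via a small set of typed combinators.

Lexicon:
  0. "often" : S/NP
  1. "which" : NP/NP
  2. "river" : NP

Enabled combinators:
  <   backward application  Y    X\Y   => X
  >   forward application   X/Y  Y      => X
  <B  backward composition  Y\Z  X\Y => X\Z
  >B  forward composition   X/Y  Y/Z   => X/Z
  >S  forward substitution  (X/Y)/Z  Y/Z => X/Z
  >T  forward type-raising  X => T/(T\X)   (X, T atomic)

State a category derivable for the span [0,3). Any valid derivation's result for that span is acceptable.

S

[0,3] S   >
  [0,2] S/NP   >B
    [0,1] "often" : S/NP
    [1,2] "which" : NP/NP
  [2,3] "river" : NP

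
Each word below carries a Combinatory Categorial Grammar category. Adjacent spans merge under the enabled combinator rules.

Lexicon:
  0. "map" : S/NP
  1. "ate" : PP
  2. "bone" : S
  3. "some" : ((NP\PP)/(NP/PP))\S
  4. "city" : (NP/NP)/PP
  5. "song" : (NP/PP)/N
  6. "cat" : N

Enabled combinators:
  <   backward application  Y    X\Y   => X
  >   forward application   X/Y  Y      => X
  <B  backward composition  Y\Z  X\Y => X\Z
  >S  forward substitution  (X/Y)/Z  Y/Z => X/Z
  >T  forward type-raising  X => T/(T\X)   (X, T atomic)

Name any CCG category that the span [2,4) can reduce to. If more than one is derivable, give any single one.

(NP\PP)/(NP/PP)

[0,7] S   >
  [0,1] "map" : S/NP
  [1,7] NP   >
    [1,2] NP/(NP\PP)   >T
      [1,2] "ate" : PP
    [2,7] NP\PP   >
      [2,4] (NP\PP)/(NP/PP)   <
        [2,3] "bone" : S
        [3,4] "some" : ((NP\PP)/(NP/PP))\S
      [4,7] NP/PP   >S
        [4,5] "city" : (NP/NP)/PP
        [5,7] NP/PP   >
          [5,6] "song" : (NP/PP)/N
          [6,7] "cat" : N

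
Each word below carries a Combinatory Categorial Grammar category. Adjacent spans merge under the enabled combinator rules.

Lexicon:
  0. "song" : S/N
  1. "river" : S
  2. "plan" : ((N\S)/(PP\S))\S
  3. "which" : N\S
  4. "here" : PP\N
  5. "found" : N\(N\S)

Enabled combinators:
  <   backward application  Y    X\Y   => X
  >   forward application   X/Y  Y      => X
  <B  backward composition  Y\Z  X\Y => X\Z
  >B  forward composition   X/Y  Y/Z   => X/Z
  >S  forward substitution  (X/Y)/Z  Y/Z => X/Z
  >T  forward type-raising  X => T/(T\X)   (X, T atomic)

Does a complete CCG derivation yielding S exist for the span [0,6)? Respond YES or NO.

YES

[0,6] S   >
  [0,1] "song" : S/N
  [1,6] N   <
    [1,5] N\S   >
      [1,3] (N\S)/(PP\S)   <
        [1,2] "river" : S
        [2,3] "plan" : ((N\S)/(PP\S))\S
      [3,5] PP\S   <B
        [3,4] "which" : N\S
        [4,5] "here" : PP\N
    [5,6] "found" : N\(N\S)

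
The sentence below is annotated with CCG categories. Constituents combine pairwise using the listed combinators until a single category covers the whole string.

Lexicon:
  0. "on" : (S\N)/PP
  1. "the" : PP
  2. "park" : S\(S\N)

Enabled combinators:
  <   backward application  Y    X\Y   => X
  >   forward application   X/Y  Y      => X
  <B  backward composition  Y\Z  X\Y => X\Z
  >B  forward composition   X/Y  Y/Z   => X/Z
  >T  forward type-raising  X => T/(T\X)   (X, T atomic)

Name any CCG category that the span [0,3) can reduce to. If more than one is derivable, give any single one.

S

[0,3] S   <
  [0,2] S\N   >
    [0,1] "on" : (S\N)/PP
    [1,2] "the" : PP
  [2,3] "park" : S\(S\N)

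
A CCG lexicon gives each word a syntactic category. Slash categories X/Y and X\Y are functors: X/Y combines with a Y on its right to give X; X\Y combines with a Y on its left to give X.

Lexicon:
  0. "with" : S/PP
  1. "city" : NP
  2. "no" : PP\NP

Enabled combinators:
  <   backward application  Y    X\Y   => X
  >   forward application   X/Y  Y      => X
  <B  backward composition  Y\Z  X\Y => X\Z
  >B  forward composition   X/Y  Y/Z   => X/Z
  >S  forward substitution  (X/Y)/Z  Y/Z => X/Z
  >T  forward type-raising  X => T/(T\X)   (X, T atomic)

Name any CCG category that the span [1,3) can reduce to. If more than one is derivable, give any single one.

[0,3] S   >
  [0,1] "with" : S/PP
  [1,3] PP   <
    [1,2] "city" : NP
    [2,3] "no" : PP\NP

PP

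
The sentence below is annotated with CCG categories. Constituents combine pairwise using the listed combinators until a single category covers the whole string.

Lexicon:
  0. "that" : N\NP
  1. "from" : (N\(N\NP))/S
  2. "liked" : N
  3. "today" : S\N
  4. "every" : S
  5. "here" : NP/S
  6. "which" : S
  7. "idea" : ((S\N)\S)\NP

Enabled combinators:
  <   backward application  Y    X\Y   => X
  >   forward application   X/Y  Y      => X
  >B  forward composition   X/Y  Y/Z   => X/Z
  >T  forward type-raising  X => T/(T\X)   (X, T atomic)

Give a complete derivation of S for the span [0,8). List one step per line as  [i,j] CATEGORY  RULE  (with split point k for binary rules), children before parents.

[0,1] N\NP  lex  "that"
[1,2] (N\(N\NP))/S  lex  "from"
[2,3] N  lex  "liked"
[3,4] S\N  lex  "today"
[2,4] S  <  k=3
[1,4] N\(N\NP)  >  k=2
[0,4] N  <  k=1
[4,5] S  lex  "every"
[5,6] NP/S  lex  "here"
[6,7] S  lex  "which"
[5,7] NP  >  k=6
[7,8] ((S\N)\S)\NP  lex  "idea"
[5,8] (S\N)\S  <  k=7
[4,8] S\N  <  k=5
[0,8] S  <  k=4

[0,8] S   <
  [0,4] N   <
    [0,1] "that" : N\NP
    [1,4] N\(N\NP)   >
      [1,2] "from" : (N\(N\NP))/S
      [2,4] S   <
        [2,3] "liked" : N
        [3,4] "today" : S\N
  [4,8] S\N   <
    [4,5] "every" : S
    [5,8] (S\N)\S   <
      [5,7] NP   >
        [5,6] "here" : NP/S
        [6,7] "which" : S
      [7,8] "idea" : ((S\N)\S)\NP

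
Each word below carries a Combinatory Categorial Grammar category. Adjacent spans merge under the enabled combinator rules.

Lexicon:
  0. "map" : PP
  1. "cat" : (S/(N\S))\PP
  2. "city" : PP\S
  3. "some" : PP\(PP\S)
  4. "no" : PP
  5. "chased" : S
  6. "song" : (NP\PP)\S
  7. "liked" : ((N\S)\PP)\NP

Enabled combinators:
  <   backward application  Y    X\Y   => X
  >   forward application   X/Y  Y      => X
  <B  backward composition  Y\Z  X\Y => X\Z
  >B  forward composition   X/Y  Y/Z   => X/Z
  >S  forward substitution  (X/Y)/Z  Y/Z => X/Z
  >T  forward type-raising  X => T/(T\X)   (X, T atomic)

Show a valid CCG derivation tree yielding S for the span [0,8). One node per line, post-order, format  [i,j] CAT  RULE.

[0,8] S   >
  [0,2] S/(N\S)   <
    [0,1] "map" : PP
    [1,2] "cat" : (S/(N\S))\PP
  [2,8] N\S   <
    [2,4] PP   <
      [2,3] "city" : PP\S
      [3,4] "some" : PP\(PP\S)
    [4,8] (N\S)\PP   <
      [4,7] NP   >
        [4,5] NP/(NP\PP)   >T
          [4,5] "no" : PP
        [5,7] NP\PP   <
          [5,6] "chased" : S
          [6,7] "song" : (NP\PP)\S
      [7,8] "liked" : ((N\S)\PP)\NP

[0,1] PP  lex  "map"
[1,2] (S/(N\S))\PP  lex  "cat"
[0,2] S/(N\S)  <  k=1
[2,3] PP\S  lex  "city"
[3,4] PP\(PP\S)  lex  "some"
[2,4] PP  <  k=3
[4,5] PP  lex  "no"
[4,5] NP/(NP\PP)  >T
[5,6] S  lex  "chased"
[6,7] (NP\PP)\S  lex  "song"
[5,7] NP\PP  <  k=6
[4,7] NP  >  k=5
[7,8] ((N\S)\PP)\NP  lex  "liked"
[4,8] (N\S)\PP  <  k=7
[2,8] N\S  <  k=4
[0,8] S  >  k=2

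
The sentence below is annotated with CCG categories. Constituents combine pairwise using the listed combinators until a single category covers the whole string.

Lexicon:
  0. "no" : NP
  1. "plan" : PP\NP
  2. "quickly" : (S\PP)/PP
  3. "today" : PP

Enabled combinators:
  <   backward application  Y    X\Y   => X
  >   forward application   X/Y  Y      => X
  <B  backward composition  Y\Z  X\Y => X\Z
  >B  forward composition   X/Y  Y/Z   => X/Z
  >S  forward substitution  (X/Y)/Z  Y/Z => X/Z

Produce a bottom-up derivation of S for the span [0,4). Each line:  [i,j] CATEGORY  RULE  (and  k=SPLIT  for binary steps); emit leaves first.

[0,1] NP  lex  "no"
[1,2] PP\NP  lex  "plan"
[0,2] PP  <  k=1
[2,3] (S\PP)/PP  lex  "quickly"
[3,4] PP  lex  "today"
[2,4] S\PP  >  k=3
[0,4] S  <  k=2

[0,4] S   <
  [0,2] PP   <
    [0,1] "no" : NP
    [1,2] "plan" : PP\NP
  [2,4] S\PP   >
    [2,3] "quickly" : (S\PP)/PP
    [3,4] "today" : PP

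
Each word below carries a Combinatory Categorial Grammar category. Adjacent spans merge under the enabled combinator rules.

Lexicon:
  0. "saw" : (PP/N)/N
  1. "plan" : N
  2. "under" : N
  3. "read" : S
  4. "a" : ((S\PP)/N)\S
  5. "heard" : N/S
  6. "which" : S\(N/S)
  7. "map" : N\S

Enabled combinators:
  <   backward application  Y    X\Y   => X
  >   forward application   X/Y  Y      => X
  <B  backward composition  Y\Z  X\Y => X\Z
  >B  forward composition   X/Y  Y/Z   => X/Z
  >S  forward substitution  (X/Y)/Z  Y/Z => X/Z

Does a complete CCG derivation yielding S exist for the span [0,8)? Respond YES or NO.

[0,8] S   <
  [0,3] PP   >
    [0,2] PP/N   >
      [0,1] "saw" : (PP/N)/N
      [1,2] "plan" : N
    [2,3] "under" : N
  [3,8] S\PP   >
    [3,5] (S\PP)/N   <
      [3,4] "read" : S
      [4,5] "a" : ((S\PP)/N)\S
    [5,8] N   <
      [5,7] S   <
        [5,6] "heard" : N/S
        [6,7] "which" : S\(N/S)
      [7,8] "map" : N\S

YES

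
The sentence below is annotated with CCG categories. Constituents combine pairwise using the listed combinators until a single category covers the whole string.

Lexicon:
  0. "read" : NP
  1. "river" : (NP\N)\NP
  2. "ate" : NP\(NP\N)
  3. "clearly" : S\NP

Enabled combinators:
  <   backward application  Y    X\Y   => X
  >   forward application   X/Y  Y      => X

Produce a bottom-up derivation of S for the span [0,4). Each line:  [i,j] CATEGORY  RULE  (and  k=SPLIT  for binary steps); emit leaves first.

[0,4] S   <
  [0,3] NP   <
    [0,2] NP\N   <
      [0,1] "read" : NP
      [1,2] "river" : (NP\N)\NP
    [2,3] "ate" : NP\(NP\N)
  [3,4] "clearly" : S\NP

[0,1] NP  lex  "read"
[1,2] (NP\N)\NP  lex  "river"
[0,2] NP\N  <  k=1
[2,3] NP\(NP\N)  lex  "ate"
[0,3] NP  <  k=2
[3,4] S\NP  lex  "clearly"
[0,4] S  <  k=3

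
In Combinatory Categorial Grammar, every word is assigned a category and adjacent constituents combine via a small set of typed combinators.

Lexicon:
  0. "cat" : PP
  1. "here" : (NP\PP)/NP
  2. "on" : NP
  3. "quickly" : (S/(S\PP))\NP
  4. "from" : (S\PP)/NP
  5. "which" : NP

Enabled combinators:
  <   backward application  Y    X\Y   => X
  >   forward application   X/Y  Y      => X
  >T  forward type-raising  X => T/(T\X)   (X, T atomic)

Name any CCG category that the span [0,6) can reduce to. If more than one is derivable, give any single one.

[0,6] S   >
  [0,4] S/(S\PP)   <
    [0,3] NP   <
      [0,1] "cat" : PP
      [1,3] NP\PP   >
        [1,2] "here" : (NP\PP)/NP
        [2,3] "on" : NP
    [3,4] "quickly" : (S/(S\PP))\NP
  [4,6] S\PP   >
    [4,5] "from" : (S\PP)/NP
    [5,6] "which" : NP

S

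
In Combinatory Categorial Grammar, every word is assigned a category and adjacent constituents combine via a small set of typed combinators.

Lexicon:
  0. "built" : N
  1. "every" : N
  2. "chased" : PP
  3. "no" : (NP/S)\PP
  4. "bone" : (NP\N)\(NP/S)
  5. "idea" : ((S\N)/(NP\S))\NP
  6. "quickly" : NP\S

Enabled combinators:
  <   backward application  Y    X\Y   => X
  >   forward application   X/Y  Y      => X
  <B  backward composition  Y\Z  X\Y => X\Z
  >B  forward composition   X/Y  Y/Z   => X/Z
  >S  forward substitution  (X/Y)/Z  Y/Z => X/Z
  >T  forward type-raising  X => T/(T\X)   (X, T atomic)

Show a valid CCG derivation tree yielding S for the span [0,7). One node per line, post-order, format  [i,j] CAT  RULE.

[0,1] N  lex  "built"
[0,1] S/(S\N)  >T
[1,2] N  lex  "every"
[1,2] NP/(NP\N)  >T
[2,3] PP  lex  "chased"
[3,4] (NP/S)\PP  lex  "no"
[2,4] NP/S  <  k=3
[4,5] (NP\N)\(NP/S)  lex  "bone"
[2,5] NP\N  <  k=4
[1,5] NP  >  k=2
[5,6] ((S\N)/(NP\S))\NP  lex  "idea"
[1,6] (S\N)/(NP\S)  <  k=5
[6,7] NP\S  lex  "quickly"
[1,7] S\N  >  k=6
[0,7] S  >  k=1

[0,7] S   >
  [0,1] S/(S\N)   >T
    [0,1] "built" : N
  [1,7] S\N   >
    [1,6] (S\N)/(NP\S)   <
      [1,5] NP   >
        [1,2] NP/(NP\N)   >T
          [1,2] "every" : N
        [2,5] NP\N   <
          [2,4] NP/S   <
            [2,3] "chased" : PP
            [3,4] "no" : (NP/S)\PP
          [4,5] "bone" : (NP\N)\(NP/S)
      [5,6] "idea" : ((S\N)/(NP\S))\NP
    [6,7] "quickly" : NP\S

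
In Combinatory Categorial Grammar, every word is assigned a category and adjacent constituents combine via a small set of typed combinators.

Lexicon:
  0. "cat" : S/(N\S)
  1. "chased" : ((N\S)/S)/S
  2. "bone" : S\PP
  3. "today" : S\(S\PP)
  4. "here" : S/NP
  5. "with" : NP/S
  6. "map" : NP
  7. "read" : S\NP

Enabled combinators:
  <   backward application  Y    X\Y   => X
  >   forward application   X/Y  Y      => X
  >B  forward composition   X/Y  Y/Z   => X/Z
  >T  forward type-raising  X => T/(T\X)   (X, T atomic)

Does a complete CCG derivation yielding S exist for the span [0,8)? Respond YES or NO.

YES

[0,8] S   >
  [0,5] S/NP   >B
    [0,4] S/S   >B
      [0,1] "cat" : S/(N\S)
      [1,4] (N\S)/S   >
        [1,2] "chased" : ((N\S)/S)/S
        [2,4] S   <
          [2,3] "bone" : S\PP
          [3,4] "today" : S\(S\PP)
    [4,5] "here" : S/NP
  [5,8] NP   >
    [5,6] "with" : NP/S
    [6,8] S   <
      [6,7] "map" : NP
      [7,8] "read" : S\NP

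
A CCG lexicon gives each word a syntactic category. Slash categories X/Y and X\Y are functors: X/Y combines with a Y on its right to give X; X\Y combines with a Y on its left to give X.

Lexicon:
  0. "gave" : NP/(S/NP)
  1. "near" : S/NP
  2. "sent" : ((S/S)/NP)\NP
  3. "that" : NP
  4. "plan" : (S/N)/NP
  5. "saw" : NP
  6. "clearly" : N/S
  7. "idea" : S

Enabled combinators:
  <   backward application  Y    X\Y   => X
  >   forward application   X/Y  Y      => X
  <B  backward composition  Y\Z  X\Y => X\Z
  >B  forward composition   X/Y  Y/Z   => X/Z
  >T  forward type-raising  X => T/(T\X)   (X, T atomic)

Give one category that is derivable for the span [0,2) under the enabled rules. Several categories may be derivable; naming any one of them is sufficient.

NP

[0,8] S   >
  [0,6] S/N   >B
    [0,4] S/S   >
      [0,3] (S/S)/NP   <
        [0,2] NP   >
          [0,1] "gave" : NP/(S/NP)
          [1,2] "near" : S/NP
        [2,3] "sent" : ((S/S)/NP)\NP
      [3,4] "that" : NP
    [4,6] S/N   >
      [4,5] "plan" : (S/N)/NP
      [5,6] "saw" : NP
  [6,8] N   >
    [6,7] "clearly" : N/S
    [7,8] "idea" : S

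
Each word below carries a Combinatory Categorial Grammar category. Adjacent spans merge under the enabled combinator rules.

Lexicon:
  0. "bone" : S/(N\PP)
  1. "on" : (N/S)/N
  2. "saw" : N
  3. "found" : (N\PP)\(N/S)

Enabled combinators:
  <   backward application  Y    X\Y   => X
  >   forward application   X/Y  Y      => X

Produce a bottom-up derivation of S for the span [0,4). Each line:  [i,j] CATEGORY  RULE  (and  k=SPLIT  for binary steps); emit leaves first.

[0,1] S/(N\PP)  lex  "bone"
[1,2] (N/S)/N  lex  "on"
[2,3] N  lex  "saw"
[1,3] N/S  >  k=2
[3,4] (N\PP)\(N/S)  lex  "found"
[1,4] N\PP  <  k=3
[0,4] S  >  k=1

[0,4] S   >
  [0,1] "bone" : S/(N\PP)
  [1,4] N\PP   <
    [1,3] N/S   >
      [1,2] "on" : (N/S)/N
      [2,3] "saw" : N
    [3,4] "found" : (N\PP)\(N/S)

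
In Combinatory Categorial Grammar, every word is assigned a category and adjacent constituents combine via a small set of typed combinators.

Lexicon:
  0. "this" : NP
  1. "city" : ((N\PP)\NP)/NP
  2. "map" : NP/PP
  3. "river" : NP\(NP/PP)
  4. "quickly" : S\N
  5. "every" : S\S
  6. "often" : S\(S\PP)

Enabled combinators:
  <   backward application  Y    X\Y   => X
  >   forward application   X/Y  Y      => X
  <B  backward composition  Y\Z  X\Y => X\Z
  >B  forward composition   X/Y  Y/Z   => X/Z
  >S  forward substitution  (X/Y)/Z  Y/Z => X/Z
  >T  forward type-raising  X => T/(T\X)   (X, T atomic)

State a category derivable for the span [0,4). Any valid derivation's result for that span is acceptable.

N\PP

[0,7] S   <
  [0,6] S\PP   <B
    [0,4] N\PP   <
      [0,1] "this" : NP
      [1,4] (N\PP)\NP   >
        [1,2] "city" : ((N\PP)\NP)/NP
        [2,4] NP   <
          [2,3] "map" : NP/PP
          [3,4] "river" : NP\(NP/PP)
    [4,6] S\N   <B
      [4,5] "quickly" : S\N
      [5,6] "every" : S\S
  [6,7] "often" : S\(S\PP)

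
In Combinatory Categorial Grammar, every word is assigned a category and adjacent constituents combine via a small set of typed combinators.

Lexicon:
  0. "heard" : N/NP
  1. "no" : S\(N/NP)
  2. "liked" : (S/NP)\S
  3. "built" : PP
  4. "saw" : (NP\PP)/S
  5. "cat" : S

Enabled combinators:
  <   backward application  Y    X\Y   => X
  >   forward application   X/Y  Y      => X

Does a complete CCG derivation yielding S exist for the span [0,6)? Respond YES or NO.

YES

[0,6] S   >
  [0,3] S/NP   <
    [0,2] S   <
      [0,1] "heard" : N/NP
      [1,2] "no" : S\(N/NP)
    [2,3] "liked" : (S/NP)\S
  [3,6] NP   <
    [3,4] "built" : PP
    [4,6] NP\PP   >
      [4,5] "saw" : (NP\PP)/S
      [5,6] "cat" : S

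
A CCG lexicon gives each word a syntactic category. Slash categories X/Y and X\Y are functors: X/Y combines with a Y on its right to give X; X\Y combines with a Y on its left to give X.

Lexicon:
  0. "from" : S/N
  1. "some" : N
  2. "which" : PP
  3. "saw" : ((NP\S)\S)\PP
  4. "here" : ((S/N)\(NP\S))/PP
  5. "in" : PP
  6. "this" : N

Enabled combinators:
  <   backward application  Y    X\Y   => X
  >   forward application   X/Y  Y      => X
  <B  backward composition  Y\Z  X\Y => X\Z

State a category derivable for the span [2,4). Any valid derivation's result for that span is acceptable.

[0,7] S   >
  [0,6] S/N   <
    [0,4] NP\S   <
      [0,2] S   >
        [0,1] "from" : S/N
        [1,2] "some" : N
      [2,4] (NP\S)\S   <
        [2,3] "which" : PP
        [3,4] "saw" : ((NP\S)\S)\PP
    [4,6] (S/N)\(NP\S)   >
      [4,5] "here" : ((S/N)\(NP\S))/PP
      [5,6] "in" : PP
  [6,7] "this" : N

(NP\S)\S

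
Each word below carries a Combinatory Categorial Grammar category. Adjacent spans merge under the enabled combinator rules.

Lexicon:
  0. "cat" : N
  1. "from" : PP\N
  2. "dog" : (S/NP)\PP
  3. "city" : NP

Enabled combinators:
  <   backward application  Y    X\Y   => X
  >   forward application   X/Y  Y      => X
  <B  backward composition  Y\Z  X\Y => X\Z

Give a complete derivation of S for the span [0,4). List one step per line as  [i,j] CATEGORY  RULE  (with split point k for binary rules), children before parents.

[0,1] N  lex  "cat"
[1,2] PP\N  lex  "from"
[0,2] PP  <  k=1
[2,3] (S/NP)\PP  lex  "dog"
[0,3] S/NP  <  k=2
[3,4] NP  lex  "city"
[0,4] S  >  k=3

[0,4] S   >
  [0,3] S/NP   <
    [0,2] PP   <
      [0,1] "cat" : N
      [1,2] "from" : PP\N
    [2,3] "dog" : (S/NP)\PP
  [3,4] "city" : NP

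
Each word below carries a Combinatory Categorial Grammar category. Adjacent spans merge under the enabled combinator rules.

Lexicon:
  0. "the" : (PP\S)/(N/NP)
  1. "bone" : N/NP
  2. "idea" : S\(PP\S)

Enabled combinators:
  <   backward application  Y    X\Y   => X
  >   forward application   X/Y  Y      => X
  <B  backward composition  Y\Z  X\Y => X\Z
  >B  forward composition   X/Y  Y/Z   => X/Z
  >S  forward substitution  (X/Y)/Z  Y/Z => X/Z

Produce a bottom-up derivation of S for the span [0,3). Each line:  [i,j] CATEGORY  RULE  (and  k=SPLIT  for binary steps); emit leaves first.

[0,1] (PP\S)/(N/NP)  lex  "the"
[1,2] N/NP  lex  "bone"
[0,2] PP\S  >  k=1
[2,3] S\(PP\S)  lex  "idea"
[0,3] S  <  k=2

[0,3] S   <
  [0,2] PP\S   >
    [0,1] "the" : (PP\S)/(N/NP)
    [1,2] "bone" : N/NP
  [2,3] "idea" : S\(PP\S)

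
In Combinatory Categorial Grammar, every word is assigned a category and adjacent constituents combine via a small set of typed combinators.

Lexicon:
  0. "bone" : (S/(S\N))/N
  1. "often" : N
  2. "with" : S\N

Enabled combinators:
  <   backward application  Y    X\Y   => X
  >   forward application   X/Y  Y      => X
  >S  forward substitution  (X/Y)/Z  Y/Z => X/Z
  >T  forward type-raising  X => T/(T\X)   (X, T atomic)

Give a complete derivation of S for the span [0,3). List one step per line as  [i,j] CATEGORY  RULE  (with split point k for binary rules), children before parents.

[0,3] S   >
  [0,2] S/(S\N)   >
    [0,1] "bone" : (S/(S\N))/N
    [1,2] "often" : N
  [2,3] "with" : S\N

[0,1] (S/(S\N))/N  lex  "bone"
[1,2] N  lex  "often"
[0,2] S/(S\N)  >  k=1
[2,3] S\N  lex  "with"
[0,3] S  >  k=2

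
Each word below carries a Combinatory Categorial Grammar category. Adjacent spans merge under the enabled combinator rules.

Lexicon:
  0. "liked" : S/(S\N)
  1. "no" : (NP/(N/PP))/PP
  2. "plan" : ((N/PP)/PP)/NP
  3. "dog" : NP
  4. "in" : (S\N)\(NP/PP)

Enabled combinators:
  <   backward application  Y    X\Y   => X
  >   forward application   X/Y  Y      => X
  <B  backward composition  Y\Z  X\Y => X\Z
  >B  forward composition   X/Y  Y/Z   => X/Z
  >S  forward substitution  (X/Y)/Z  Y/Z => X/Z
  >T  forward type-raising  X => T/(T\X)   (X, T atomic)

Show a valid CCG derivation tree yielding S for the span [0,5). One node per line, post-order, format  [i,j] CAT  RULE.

[0,5] S   >
  [0,1] "liked" : S/(S\N)
  [1,5] S\N   <
    [1,4] NP/PP   >S
      [1,2] "no" : (NP/(N/PP))/PP
      [2,4] (N/PP)/PP   >
        [2,3] "plan" : ((N/PP)/PP)/NP
        [3,4] "dog" : NP
    [4,5] "in" : (S\N)\(NP/PP)

[0,1] S/(S\N)  lex  "liked"
[1,2] (NP/(N/PP))/PP  lex  "no"
[2,3] ((N/PP)/PP)/NP  lex  "plan"
[3,4] NP  lex  "dog"
[2,4] (N/PP)/PP  >  k=3
[1,4] NP/PP  >S  k=2
[4,5] (S\N)\(NP/PP)  lex  "in"
[1,5] S\N  <  k=4
[0,5] S  >  k=1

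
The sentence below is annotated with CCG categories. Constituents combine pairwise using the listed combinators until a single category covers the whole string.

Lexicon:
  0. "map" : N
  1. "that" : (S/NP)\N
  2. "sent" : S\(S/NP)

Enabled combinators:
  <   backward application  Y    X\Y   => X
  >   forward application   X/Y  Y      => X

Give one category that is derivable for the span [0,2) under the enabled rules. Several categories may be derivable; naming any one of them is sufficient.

S/NP

[0,3] S   <
  [0,2] S/NP   <
    [0,1] "map" : N
    [1,2] "that" : (S/NP)\N
  [2,3] "sent" : S\(S/NP)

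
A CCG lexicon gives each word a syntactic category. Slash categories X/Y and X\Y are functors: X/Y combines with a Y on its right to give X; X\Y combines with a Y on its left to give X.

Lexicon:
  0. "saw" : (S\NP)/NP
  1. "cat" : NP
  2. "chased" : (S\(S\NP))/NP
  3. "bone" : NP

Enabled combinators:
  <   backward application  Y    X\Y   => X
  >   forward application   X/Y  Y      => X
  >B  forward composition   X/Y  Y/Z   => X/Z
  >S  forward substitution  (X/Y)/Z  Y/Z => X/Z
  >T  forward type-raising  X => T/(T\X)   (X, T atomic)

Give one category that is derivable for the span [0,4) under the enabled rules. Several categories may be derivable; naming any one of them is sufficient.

S

[0,4] S   <
  [0,2] S\NP   >
    [0,1] "saw" : (S\NP)/NP
    [1,2] "cat" : NP
  [2,4] S\(S\NP)   >
    [2,3] "chased" : (S\(S\NP))/NP
    [3,4] "bone" : NP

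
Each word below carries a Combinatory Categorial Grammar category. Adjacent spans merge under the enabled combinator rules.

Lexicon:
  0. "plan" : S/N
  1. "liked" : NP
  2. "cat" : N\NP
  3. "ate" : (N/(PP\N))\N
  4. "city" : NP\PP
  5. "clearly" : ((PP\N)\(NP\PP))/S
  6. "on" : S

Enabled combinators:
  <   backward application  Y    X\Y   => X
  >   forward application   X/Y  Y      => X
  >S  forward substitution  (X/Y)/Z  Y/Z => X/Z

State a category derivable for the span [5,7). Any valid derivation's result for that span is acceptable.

[0,7] S   >
  [0,1] "plan" : S/N
  [1,7] N   >
    [1,4] N/(PP\N)   <
      [1,3] N   <
        [1,2] "liked" : NP
        [2,3] "cat" : N\NP
      [3,4] "ate" : (N/(PP\N))\N
    [4,7] PP\N   <
      [4,5] "city" : NP\PP
      [5,7] (PP\N)\(NP\PP)   >
        [5,6] "clearly" : ((PP\N)\(NP\PP))/S
        [6,7] "on" : S

(PP\N)\(NP\PP)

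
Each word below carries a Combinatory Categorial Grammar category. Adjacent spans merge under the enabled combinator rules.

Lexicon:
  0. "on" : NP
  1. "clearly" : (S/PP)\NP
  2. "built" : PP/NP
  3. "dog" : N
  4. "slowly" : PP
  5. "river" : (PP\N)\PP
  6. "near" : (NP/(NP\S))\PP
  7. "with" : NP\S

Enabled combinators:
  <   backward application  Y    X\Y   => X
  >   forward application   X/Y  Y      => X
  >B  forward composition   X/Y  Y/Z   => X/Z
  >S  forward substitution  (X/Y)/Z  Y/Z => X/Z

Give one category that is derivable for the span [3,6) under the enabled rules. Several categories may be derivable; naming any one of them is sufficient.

[0,8] S   >
  [0,2] S/PP   <
    [0,1] "on" : NP
    [1,2] "clearly" : (S/PP)\NP
  [2,8] PP   >
    [2,3] "built" : PP/NP
    [3,8] NP   >
      [3,7] NP/(NP\S)   <
        [3,6] PP   <
          [3,4] "dog" : N
          [4,6] PP\N   <
            [4,5] "slowly" : PP
            [5,6] "river" : (PP\N)\PP
        [6,7] "near" : (NP/(NP\S))\PP
      [7,8] "with" : NP\S

PP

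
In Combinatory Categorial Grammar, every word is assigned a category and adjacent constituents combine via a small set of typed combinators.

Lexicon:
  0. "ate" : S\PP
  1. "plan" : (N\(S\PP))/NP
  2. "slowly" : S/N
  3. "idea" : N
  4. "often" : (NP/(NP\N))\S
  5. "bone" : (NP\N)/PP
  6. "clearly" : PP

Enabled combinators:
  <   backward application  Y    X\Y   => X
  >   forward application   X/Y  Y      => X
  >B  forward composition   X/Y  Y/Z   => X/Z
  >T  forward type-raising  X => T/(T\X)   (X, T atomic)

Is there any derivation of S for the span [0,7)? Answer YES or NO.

S\PP (N\(S\PP))/NP S/N N (NP/(NP\N))\S (NP\N)/PP PP
CKY chart[0,7] = {N, N/(N\N), NP/(NP\N), PP/(PP\N), S/(S\N)}; S ∉ chart

NO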